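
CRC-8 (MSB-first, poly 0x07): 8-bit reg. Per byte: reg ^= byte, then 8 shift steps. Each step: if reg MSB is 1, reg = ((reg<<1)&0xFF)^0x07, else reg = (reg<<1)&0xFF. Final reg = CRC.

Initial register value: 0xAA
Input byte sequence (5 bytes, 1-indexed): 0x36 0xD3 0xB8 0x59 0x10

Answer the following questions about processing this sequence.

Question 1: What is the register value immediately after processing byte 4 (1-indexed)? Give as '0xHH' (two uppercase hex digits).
Answer: 0x43

Derivation:
After byte 1 (0x36): reg=0xDD
After byte 2 (0xD3): reg=0x2A
After byte 3 (0xB8): reg=0xF7
After byte 4 (0x59): reg=0x43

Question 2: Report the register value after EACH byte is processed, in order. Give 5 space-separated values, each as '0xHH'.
0xDD 0x2A 0xF7 0x43 0xBE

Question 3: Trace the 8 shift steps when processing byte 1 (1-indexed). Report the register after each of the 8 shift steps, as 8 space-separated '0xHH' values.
Register before byte 1: 0xAA
After XOR with byte 0x36: 0x9C

Answer: 0x3F 0x7E 0xFC 0xFF 0xF9 0xF5 0xED 0xDD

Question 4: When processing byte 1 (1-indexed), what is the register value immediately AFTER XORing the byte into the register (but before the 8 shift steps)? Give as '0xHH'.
Answer: 0x9C

Derivation:
Register before byte 1: 0xAA
Byte 1: 0x36
0xAA XOR 0x36 = 0x9C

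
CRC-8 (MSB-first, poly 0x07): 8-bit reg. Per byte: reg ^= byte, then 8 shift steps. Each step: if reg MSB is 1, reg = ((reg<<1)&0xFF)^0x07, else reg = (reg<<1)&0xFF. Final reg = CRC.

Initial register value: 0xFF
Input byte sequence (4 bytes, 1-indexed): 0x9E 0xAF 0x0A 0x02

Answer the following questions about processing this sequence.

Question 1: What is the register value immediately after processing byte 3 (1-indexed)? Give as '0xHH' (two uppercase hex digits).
After byte 1 (0x9E): reg=0x20
After byte 2 (0xAF): reg=0xA4
After byte 3 (0x0A): reg=0x43

Answer: 0x43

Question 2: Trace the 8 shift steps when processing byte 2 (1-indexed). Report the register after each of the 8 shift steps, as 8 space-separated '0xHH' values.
Answer: 0x19 0x32 0x64 0xC8 0x97 0x29 0x52 0xA4

Derivation:
After byte 1 (0x9E): reg=0x20
Register before byte 2: 0x20
After XOR with byte 0xAF: 0x8F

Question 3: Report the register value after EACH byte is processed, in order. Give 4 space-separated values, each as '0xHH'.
0x20 0xA4 0x43 0xC0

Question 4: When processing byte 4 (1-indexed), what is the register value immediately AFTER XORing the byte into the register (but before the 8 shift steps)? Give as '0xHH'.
Answer: 0x41

Derivation:
Register before byte 4: 0x43
Byte 4: 0x02
0x43 XOR 0x02 = 0x41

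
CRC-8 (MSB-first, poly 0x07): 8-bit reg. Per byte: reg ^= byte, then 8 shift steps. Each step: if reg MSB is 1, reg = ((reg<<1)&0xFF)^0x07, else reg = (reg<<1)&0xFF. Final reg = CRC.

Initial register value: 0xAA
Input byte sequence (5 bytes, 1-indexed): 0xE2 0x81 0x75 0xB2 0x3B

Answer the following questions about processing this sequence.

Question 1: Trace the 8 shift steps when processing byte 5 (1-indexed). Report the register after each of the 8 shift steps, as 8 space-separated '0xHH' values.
After byte 1 (0xE2): reg=0xFF
After byte 2 (0x81): reg=0x7D
After byte 3 (0x75): reg=0x38
After byte 4 (0xB2): reg=0xBF
Register before byte 5: 0xBF
After XOR with byte 0x3B: 0x84

Answer: 0x0F 0x1E 0x3C 0x78 0xF0 0xE7 0xC9 0x95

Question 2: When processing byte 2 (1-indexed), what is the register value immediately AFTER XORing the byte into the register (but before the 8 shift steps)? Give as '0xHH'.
Register before byte 2: 0xFF
Byte 2: 0x81
0xFF XOR 0x81 = 0x7E

Answer: 0x7E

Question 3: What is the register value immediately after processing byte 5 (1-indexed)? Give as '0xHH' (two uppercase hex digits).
After byte 1 (0xE2): reg=0xFF
After byte 2 (0x81): reg=0x7D
After byte 3 (0x75): reg=0x38
After byte 4 (0xB2): reg=0xBF
After byte 5 (0x3B): reg=0x95

Answer: 0x95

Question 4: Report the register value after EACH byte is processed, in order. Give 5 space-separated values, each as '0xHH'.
0xFF 0x7D 0x38 0xBF 0x95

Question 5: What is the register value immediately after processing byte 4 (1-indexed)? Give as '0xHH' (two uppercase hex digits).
After byte 1 (0xE2): reg=0xFF
After byte 2 (0x81): reg=0x7D
After byte 3 (0x75): reg=0x38
After byte 4 (0xB2): reg=0xBF

Answer: 0xBF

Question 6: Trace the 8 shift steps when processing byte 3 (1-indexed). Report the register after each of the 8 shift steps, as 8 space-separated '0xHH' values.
After byte 1 (0xE2): reg=0xFF
After byte 2 (0x81): reg=0x7D
Register before byte 3: 0x7D
After XOR with byte 0x75: 0x08

Answer: 0x10 0x20 0x40 0x80 0x07 0x0E 0x1C 0x38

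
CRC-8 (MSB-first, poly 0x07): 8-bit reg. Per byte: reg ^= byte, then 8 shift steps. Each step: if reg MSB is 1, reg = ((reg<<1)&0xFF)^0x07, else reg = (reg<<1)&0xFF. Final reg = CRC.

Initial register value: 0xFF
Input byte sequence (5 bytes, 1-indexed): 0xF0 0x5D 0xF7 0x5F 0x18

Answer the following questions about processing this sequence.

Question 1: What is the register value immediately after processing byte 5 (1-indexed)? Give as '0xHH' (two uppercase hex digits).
After byte 1 (0xF0): reg=0x2D
After byte 2 (0x5D): reg=0x57
After byte 3 (0xF7): reg=0x69
After byte 4 (0x5F): reg=0x82
After byte 5 (0x18): reg=0xCF

Answer: 0xCF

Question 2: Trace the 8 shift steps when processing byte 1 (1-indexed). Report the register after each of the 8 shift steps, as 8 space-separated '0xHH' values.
Register before byte 1: 0xFF
After XOR with byte 0xF0: 0x0F

Answer: 0x1E 0x3C 0x78 0xF0 0xE7 0xC9 0x95 0x2D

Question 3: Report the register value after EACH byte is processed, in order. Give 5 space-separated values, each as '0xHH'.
0x2D 0x57 0x69 0x82 0xCF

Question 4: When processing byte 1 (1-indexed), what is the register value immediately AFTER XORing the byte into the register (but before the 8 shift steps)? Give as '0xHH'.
Answer: 0x0F

Derivation:
Register before byte 1: 0xFF
Byte 1: 0xF0
0xFF XOR 0xF0 = 0x0F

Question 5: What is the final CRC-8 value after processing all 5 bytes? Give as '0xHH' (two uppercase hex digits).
After byte 1 (0xF0): reg=0x2D
After byte 2 (0x5D): reg=0x57
After byte 3 (0xF7): reg=0x69
After byte 4 (0x5F): reg=0x82
After byte 5 (0x18): reg=0xCF

Answer: 0xCF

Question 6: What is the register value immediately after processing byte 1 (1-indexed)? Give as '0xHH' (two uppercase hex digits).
Answer: 0x2D

Derivation:
After byte 1 (0xF0): reg=0x2D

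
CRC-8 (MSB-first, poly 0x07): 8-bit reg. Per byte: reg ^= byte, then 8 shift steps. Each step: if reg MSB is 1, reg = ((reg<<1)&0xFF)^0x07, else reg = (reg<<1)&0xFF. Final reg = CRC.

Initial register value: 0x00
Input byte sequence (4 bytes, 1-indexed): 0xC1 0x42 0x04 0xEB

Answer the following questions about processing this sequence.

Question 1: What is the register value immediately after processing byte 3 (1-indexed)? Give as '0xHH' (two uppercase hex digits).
Answer: 0x8B

Derivation:
After byte 1 (0xC1): reg=0x49
After byte 2 (0x42): reg=0x31
After byte 3 (0x04): reg=0x8B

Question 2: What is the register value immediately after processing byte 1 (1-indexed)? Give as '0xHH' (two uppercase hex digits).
Answer: 0x49

Derivation:
After byte 1 (0xC1): reg=0x49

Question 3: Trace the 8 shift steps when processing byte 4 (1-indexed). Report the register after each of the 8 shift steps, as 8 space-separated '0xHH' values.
Answer: 0xC0 0x87 0x09 0x12 0x24 0x48 0x90 0x27

Derivation:
After byte 1 (0xC1): reg=0x49
After byte 2 (0x42): reg=0x31
After byte 3 (0x04): reg=0x8B
Register before byte 4: 0x8B
After XOR with byte 0xEB: 0x60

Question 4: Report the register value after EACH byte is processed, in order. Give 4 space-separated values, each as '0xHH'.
0x49 0x31 0x8B 0x27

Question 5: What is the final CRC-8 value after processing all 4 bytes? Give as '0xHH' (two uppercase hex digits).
Answer: 0x27

Derivation:
After byte 1 (0xC1): reg=0x49
After byte 2 (0x42): reg=0x31
After byte 3 (0x04): reg=0x8B
After byte 4 (0xEB): reg=0x27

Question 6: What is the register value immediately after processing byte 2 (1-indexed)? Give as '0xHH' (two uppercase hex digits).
Answer: 0x31

Derivation:
After byte 1 (0xC1): reg=0x49
After byte 2 (0x42): reg=0x31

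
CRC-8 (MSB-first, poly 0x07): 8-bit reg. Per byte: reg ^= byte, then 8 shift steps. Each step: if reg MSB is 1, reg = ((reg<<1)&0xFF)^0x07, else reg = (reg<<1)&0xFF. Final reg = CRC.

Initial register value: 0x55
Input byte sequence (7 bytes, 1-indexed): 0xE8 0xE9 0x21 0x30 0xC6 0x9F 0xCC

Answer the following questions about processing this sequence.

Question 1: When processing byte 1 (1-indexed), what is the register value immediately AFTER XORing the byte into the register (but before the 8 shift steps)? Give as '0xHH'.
Register before byte 1: 0x55
Byte 1: 0xE8
0x55 XOR 0xE8 = 0xBD

Answer: 0xBD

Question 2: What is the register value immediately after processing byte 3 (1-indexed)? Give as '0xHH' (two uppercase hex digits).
After byte 1 (0xE8): reg=0x3A
After byte 2 (0xE9): reg=0x37
After byte 3 (0x21): reg=0x62

Answer: 0x62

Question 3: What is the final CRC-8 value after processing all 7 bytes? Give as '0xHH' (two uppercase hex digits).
After byte 1 (0xE8): reg=0x3A
After byte 2 (0xE9): reg=0x37
After byte 3 (0x21): reg=0x62
After byte 4 (0x30): reg=0xB9
After byte 5 (0xC6): reg=0x7A
After byte 6 (0x9F): reg=0xB5
After byte 7 (0xCC): reg=0x68

Answer: 0x68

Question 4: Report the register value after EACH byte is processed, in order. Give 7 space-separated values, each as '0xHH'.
0x3A 0x37 0x62 0xB9 0x7A 0xB5 0x68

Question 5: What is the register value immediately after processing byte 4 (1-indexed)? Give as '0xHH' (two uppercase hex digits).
Answer: 0xB9

Derivation:
After byte 1 (0xE8): reg=0x3A
After byte 2 (0xE9): reg=0x37
After byte 3 (0x21): reg=0x62
After byte 4 (0x30): reg=0xB9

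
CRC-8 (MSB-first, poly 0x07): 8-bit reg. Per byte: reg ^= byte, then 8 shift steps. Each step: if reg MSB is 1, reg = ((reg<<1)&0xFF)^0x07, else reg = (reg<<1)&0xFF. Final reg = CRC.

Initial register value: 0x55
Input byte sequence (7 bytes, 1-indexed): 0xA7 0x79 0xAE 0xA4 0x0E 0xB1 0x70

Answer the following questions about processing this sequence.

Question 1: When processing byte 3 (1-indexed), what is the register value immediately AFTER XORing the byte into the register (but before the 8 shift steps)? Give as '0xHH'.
Answer: 0xF8

Derivation:
Register before byte 3: 0x56
Byte 3: 0xAE
0x56 XOR 0xAE = 0xF8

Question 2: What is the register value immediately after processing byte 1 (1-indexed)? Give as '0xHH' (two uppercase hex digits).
Answer: 0xD0

Derivation:
After byte 1 (0xA7): reg=0xD0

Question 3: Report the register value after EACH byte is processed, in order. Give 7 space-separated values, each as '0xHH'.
0xD0 0x56 0xE6 0xC9 0x5B 0x98 0x96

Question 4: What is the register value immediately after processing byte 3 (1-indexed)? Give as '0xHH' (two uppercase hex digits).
After byte 1 (0xA7): reg=0xD0
After byte 2 (0x79): reg=0x56
After byte 3 (0xAE): reg=0xE6

Answer: 0xE6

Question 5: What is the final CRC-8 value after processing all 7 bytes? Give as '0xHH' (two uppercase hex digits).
Answer: 0x96

Derivation:
After byte 1 (0xA7): reg=0xD0
After byte 2 (0x79): reg=0x56
After byte 3 (0xAE): reg=0xE6
After byte 4 (0xA4): reg=0xC9
After byte 5 (0x0E): reg=0x5B
After byte 6 (0xB1): reg=0x98
After byte 7 (0x70): reg=0x96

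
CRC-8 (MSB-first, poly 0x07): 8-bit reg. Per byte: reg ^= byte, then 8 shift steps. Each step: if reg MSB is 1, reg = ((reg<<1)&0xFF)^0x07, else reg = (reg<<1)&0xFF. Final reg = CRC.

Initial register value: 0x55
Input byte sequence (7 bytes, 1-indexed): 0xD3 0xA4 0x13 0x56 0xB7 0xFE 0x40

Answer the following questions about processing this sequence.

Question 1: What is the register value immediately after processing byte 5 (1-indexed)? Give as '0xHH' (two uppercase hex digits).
Answer: 0x1A

Derivation:
After byte 1 (0xD3): reg=0x9B
After byte 2 (0xA4): reg=0xBD
After byte 3 (0x13): reg=0x43
After byte 4 (0x56): reg=0x6B
After byte 5 (0xB7): reg=0x1A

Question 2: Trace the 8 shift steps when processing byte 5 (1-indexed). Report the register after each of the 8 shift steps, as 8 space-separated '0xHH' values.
Answer: 0xBF 0x79 0xF2 0xE3 0xC1 0x85 0x0D 0x1A

Derivation:
After byte 1 (0xD3): reg=0x9B
After byte 2 (0xA4): reg=0xBD
After byte 3 (0x13): reg=0x43
After byte 4 (0x56): reg=0x6B
Register before byte 5: 0x6B
After XOR with byte 0xB7: 0xDC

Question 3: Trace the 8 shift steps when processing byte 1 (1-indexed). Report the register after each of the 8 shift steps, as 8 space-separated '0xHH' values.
Answer: 0x0B 0x16 0x2C 0x58 0xB0 0x67 0xCE 0x9B

Derivation:
Register before byte 1: 0x55
After XOR with byte 0xD3: 0x86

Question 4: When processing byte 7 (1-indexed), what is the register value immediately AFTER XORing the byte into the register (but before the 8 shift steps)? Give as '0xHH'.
Answer: 0xF2

Derivation:
Register before byte 7: 0xB2
Byte 7: 0x40
0xB2 XOR 0x40 = 0xF2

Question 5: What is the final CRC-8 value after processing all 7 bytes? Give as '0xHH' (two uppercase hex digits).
After byte 1 (0xD3): reg=0x9B
After byte 2 (0xA4): reg=0xBD
After byte 3 (0x13): reg=0x43
After byte 4 (0x56): reg=0x6B
After byte 5 (0xB7): reg=0x1A
After byte 6 (0xFE): reg=0xB2
After byte 7 (0x40): reg=0xD0

Answer: 0xD0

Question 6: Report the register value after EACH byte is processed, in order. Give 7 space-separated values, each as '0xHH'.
0x9B 0xBD 0x43 0x6B 0x1A 0xB2 0xD0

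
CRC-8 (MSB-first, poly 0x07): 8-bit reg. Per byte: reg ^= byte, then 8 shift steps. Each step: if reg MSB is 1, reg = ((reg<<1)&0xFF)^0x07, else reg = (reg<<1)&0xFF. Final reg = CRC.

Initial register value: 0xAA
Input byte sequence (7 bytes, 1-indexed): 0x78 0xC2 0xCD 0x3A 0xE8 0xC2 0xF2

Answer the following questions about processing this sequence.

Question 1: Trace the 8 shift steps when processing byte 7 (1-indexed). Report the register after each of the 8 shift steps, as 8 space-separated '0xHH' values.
Answer: 0x4B 0x96 0x2B 0x56 0xAC 0x5F 0xBE 0x7B

Derivation:
After byte 1 (0x78): reg=0x30
After byte 2 (0xC2): reg=0xD0
After byte 3 (0xCD): reg=0x53
After byte 4 (0x3A): reg=0x18
After byte 5 (0xE8): reg=0xDE
After byte 6 (0xC2): reg=0x54
Register before byte 7: 0x54
After XOR with byte 0xF2: 0xA6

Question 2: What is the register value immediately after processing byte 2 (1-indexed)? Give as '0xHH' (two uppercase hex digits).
After byte 1 (0x78): reg=0x30
After byte 2 (0xC2): reg=0xD0

Answer: 0xD0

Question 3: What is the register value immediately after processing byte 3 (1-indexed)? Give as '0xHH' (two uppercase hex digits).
After byte 1 (0x78): reg=0x30
After byte 2 (0xC2): reg=0xD0
After byte 3 (0xCD): reg=0x53

Answer: 0x53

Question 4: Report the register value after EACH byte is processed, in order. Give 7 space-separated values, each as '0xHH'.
0x30 0xD0 0x53 0x18 0xDE 0x54 0x7B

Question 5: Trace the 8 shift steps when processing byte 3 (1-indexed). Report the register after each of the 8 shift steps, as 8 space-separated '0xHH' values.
After byte 1 (0x78): reg=0x30
After byte 2 (0xC2): reg=0xD0
Register before byte 3: 0xD0
After XOR with byte 0xCD: 0x1D

Answer: 0x3A 0x74 0xE8 0xD7 0xA9 0x55 0xAA 0x53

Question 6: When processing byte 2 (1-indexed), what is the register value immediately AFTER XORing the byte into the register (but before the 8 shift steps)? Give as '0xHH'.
Answer: 0xF2

Derivation:
Register before byte 2: 0x30
Byte 2: 0xC2
0x30 XOR 0xC2 = 0xF2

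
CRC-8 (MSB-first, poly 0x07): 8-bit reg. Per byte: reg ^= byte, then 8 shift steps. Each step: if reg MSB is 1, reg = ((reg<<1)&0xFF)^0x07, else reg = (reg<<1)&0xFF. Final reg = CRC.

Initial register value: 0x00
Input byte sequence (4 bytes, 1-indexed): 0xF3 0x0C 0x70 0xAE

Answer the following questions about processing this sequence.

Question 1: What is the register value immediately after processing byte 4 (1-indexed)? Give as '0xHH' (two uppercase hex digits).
After byte 1 (0xF3): reg=0xD7
After byte 2 (0x0C): reg=0x0F
After byte 3 (0x70): reg=0x7A
After byte 4 (0xAE): reg=0x22

Answer: 0x22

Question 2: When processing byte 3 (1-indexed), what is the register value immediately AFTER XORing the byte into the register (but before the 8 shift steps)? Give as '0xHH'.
Register before byte 3: 0x0F
Byte 3: 0x70
0x0F XOR 0x70 = 0x7F

Answer: 0x7F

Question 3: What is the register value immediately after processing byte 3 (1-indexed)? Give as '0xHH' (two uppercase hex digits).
Answer: 0x7A

Derivation:
After byte 1 (0xF3): reg=0xD7
After byte 2 (0x0C): reg=0x0F
After byte 3 (0x70): reg=0x7A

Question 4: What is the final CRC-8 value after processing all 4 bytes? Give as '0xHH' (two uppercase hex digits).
After byte 1 (0xF3): reg=0xD7
After byte 2 (0x0C): reg=0x0F
After byte 3 (0x70): reg=0x7A
After byte 4 (0xAE): reg=0x22

Answer: 0x22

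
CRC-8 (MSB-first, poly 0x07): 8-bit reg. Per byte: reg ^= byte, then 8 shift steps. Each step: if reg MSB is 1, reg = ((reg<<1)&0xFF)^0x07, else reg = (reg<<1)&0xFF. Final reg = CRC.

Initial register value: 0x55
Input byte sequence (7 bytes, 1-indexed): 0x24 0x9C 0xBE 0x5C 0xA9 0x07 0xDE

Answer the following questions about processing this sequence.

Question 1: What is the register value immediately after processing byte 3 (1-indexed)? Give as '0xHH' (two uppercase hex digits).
Answer: 0x22

Derivation:
After byte 1 (0x24): reg=0x50
After byte 2 (0x9C): reg=0x6A
After byte 3 (0xBE): reg=0x22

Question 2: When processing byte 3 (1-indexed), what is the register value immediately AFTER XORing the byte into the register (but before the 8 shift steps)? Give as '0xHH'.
Answer: 0xD4

Derivation:
Register before byte 3: 0x6A
Byte 3: 0xBE
0x6A XOR 0xBE = 0xD4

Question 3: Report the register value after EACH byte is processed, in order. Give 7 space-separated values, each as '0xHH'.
0x50 0x6A 0x22 0x7D 0x22 0xFB 0xFB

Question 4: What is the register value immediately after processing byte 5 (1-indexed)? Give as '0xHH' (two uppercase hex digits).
After byte 1 (0x24): reg=0x50
After byte 2 (0x9C): reg=0x6A
After byte 3 (0xBE): reg=0x22
After byte 4 (0x5C): reg=0x7D
After byte 5 (0xA9): reg=0x22

Answer: 0x22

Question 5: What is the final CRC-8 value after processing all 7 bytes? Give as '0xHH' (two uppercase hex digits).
After byte 1 (0x24): reg=0x50
After byte 2 (0x9C): reg=0x6A
After byte 3 (0xBE): reg=0x22
After byte 4 (0x5C): reg=0x7D
After byte 5 (0xA9): reg=0x22
After byte 6 (0x07): reg=0xFB
After byte 7 (0xDE): reg=0xFB

Answer: 0xFB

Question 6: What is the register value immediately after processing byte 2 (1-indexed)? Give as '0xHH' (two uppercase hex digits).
After byte 1 (0x24): reg=0x50
After byte 2 (0x9C): reg=0x6A

Answer: 0x6A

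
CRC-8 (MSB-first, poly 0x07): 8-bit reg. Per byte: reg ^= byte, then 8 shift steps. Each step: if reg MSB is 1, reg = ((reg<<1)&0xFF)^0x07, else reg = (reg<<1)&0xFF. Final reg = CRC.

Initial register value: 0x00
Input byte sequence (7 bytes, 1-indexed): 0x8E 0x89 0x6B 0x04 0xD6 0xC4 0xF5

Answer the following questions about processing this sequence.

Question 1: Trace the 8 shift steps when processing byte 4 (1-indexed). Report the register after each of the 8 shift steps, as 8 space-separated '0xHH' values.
Answer: 0x7C 0xF8 0xF7 0xE9 0xD5 0xAD 0x5D 0xBA

Derivation:
After byte 1 (0x8E): reg=0xA3
After byte 2 (0x89): reg=0xD6
After byte 3 (0x6B): reg=0x3A
Register before byte 4: 0x3A
After XOR with byte 0x04: 0x3E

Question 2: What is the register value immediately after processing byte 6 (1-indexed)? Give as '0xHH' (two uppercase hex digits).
Answer: 0x5B

Derivation:
After byte 1 (0x8E): reg=0xA3
After byte 2 (0x89): reg=0xD6
After byte 3 (0x6B): reg=0x3A
After byte 4 (0x04): reg=0xBA
After byte 5 (0xD6): reg=0x03
After byte 6 (0xC4): reg=0x5B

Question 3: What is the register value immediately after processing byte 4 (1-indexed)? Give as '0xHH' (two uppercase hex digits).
After byte 1 (0x8E): reg=0xA3
After byte 2 (0x89): reg=0xD6
After byte 3 (0x6B): reg=0x3A
After byte 4 (0x04): reg=0xBA

Answer: 0xBA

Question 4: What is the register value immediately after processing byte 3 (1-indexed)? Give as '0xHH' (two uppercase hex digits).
Answer: 0x3A

Derivation:
After byte 1 (0x8E): reg=0xA3
After byte 2 (0x89): reg=0xD6
After byte 3 (0x6B): reg=0x3A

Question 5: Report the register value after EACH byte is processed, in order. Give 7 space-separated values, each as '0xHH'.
0xA3 0xD6 0x3A 0xBA 0x03 0x5B 0x43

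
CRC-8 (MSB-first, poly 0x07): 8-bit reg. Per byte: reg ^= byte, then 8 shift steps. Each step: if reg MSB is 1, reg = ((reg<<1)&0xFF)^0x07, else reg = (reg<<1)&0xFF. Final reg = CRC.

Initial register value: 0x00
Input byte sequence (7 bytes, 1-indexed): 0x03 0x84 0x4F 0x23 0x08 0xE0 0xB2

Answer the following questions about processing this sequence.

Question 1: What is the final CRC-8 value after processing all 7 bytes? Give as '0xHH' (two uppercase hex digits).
After byte 1 (0x03): reg=0x09
After byte 2 (0x84): reg=0xAA
After byte 3 (0x4F): reg=0xB5
After byte 4 (0x23): reg=0xEB
After byte 5 (0x08): reg=0xA7
After byte 6 (0xE0): reg=0xD2
After byte 7 (0xB2): reg=0x27

Answer: 0x27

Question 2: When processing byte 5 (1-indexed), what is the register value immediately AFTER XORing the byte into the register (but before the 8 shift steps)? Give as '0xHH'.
Answer: 0xE3

Derivation:
Register before byte 5: 0xEB
Byte 5: 0x08
0xEB XOR 0x08 = 0xE3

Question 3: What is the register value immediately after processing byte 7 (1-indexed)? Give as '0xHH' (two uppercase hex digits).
After byte 1 (0x03): reg=0x09
After byte 2 (0x84): reg=0xAA
After byte 3 (0x4F): reg=0xB5
After byte 4 (0x23): reg=0xEB
After byte 5 (0x08): reg=0xA7
After byte 6 (0xE0): reg=0xD2
After byte 7 (0xB2): reg=0x27

Answer: 0x27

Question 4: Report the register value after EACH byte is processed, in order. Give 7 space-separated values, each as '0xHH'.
0x09 0xAA 0xB5 0xEB 0xA7 0xD2 0x27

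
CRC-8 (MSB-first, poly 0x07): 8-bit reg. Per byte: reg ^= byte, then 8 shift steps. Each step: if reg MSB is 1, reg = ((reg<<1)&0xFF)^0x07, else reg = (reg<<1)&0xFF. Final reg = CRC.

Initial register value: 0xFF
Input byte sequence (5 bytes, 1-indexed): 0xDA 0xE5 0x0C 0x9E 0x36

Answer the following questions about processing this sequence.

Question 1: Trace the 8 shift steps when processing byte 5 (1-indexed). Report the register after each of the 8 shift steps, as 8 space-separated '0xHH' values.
After byte 1 (0xDA): reg=0xFB
After byte 2 (0xE5): reg=0x5A
After byte 3 (0x0C): reg=0xA5
After byte 4 (0x9E): reg=0xA1
Register before byte 5: 0xA1
After XOR with byte 0x36: 0x97

Answer: 0x29 0x52 0xA4 0x4F 0x9E 0x3B 0x76 0xEC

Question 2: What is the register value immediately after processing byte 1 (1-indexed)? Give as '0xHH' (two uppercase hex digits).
Answer: 0xFB

Derivation:
After byte 1 (0xDA): reg=0xFB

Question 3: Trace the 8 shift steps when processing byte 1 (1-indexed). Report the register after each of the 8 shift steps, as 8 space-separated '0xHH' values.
Register before byte 1: 0xFF
After XOR with byte 0xDA: 0x25

Answer: 0x4A 0x94 0x2F 0x5E 0xBC 0x7F 0xFE 0xFB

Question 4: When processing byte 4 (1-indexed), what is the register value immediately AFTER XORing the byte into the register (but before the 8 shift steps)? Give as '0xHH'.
Register before byte 4: 0xA5
Byte 4: 0x9E
0xA5 XOR 0x9E = 0x3B

Answer: 0x3B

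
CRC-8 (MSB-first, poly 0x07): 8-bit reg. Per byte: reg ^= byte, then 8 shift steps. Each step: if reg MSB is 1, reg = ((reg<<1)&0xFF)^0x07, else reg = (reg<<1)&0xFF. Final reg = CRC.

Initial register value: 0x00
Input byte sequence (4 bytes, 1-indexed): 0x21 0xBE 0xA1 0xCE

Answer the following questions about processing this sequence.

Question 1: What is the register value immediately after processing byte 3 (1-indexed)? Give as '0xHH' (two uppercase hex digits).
After byte 1 (0x21): reg=0xE7
After byte 2 (0xBE): reg=0x88
After byte 3 (0xA1): reg=0xDF

Answer: 0xDF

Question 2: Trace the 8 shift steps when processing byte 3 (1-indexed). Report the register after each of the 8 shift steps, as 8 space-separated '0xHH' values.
After byte 1 (0x21): reg=0xE7
After byte 2 (0xBE): reg=0x88
Register before byte 3: 0x88
After XOR with byte 0xA1: 0x29

Answer: 0x52 0xA4 0x4F 0x9E 0x3B 0x76 0xEC 0xDF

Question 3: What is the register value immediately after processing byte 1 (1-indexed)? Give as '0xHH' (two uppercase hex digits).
Answer: 0xE7

Derivation:
After byte 1 (0x21): reg=0xE7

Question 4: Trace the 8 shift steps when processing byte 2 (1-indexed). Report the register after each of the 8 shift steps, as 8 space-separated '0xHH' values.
Answer: 0xB2 0x63 0xC6 0x8B 0x11 0x22 0x44 0x88

Derivation:
After byte 1 (0x21): reg=0xE7
Register before byte 2: 0xE7
After XOR with byte 0xBE: 0x59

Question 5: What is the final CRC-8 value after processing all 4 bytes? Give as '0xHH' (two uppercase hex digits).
After byte 1 (0x21): reg=0xE7
After byte 2 (0xBE): reg=0x88
After byte 3 (0xA1): reg=0xDF
After byte 4 (0xCE): reg=0x77

Answer: 0x77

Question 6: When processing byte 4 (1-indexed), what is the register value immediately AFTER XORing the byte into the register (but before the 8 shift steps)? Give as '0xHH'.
Register before byte 4: 0xDF
Byte 4: 0xCE
0xDF XOR 0xCE = 0x11

Answer: 0x11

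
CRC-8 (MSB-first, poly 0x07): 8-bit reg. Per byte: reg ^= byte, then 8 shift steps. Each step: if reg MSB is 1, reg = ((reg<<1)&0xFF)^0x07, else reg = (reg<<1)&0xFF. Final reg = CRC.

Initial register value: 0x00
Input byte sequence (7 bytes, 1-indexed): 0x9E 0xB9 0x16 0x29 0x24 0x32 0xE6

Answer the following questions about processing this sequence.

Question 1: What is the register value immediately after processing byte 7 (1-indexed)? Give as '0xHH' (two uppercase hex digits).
After byte 1 (0x9E): reg=0xD3
After byte 2 (0xB9): reg=0x11
After byte 3 (0x16): reg=0x15
After byte 4 (0x29): reg=0xB4
After byte 5 (0x24): reg=0xF9
After byte 6 (0x32): reg=0x7F
After byte 7 (0xE6): reg=0xC6

Answer: 0xC6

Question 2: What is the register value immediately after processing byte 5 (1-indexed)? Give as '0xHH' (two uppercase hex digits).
After byte 1 (0x9E): reg=0xD3
After byte 2 (0xB9): reg=0x11
After byte 3 (0x16): reg=0x15
After byte 4 (0x29): reg=0xB4
After byte 5 (0x24): reg=0xF9

Answer: 0xF9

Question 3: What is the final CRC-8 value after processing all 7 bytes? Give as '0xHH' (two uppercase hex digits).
Answer: 0xC6

Derivation:
After byte 1 (0x9E): reg=0xD3
After byte 2 (0xB9): reg=0x11
After byte 3 (0x16): reg=0x15
After byte 4 (0x29): reg=0xB4
After byte 5 (0x24): reg=0xF9
After byte 6 (0x32): reg=0x7F
After byte 7 (0xE6): reg=0xC6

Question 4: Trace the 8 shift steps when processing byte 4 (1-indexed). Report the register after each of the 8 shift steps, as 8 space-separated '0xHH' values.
Answer: 0x78 0xF0 0xE7 0xC9 0x95 0x2D 0x5A 0xB4

Derivation:
After byte 1 (0x9E): reg=0xD3
After byte 2 (0xB9): reg=0x11
After byte 3 (0x16): reg=0x15
Register before byte 4: 0x15
After XOR with byte 0x29: 0x3C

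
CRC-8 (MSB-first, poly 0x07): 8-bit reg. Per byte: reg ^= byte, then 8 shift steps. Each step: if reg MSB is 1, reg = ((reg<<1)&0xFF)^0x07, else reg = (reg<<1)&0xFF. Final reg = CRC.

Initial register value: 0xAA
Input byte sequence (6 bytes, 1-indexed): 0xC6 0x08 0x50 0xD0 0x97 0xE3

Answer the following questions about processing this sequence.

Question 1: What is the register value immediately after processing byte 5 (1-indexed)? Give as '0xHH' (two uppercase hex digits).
Answer: 0xF8

Derivation:
After byte 1 (0xC6): reg=0x03
After byte 2 (0x08): reg=0x31
After byte 3 (0x50): reg=0x20
After byte 4 (0xD0): reg=0xDE
After byte 5 (0x97): reg=0xF8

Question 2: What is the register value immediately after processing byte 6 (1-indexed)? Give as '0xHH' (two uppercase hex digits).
Answer: 0x41

Derivation:
After byte 1 (0xC6): reg=0x03
After byte 2 (0x08): reg=0x31
After byte 3 (0x50): reg=0x20
After byte 4 (0xD0): reg=0xDE
After byte 5 (0x97): reg=0xF8
After byte 6 (0xE3): reg=0x41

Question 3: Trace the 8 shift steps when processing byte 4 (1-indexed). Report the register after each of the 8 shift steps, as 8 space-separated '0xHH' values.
Answer: 0xE7 0xC9 0x95 0x2D 0x5A 0xB4 0x6F 0xDE

Derivation:
After byte 1 (0xC6): reg=0x03
After byte 2 (0x08): reg=0x31
After byte 3 (0x50): reg=0x20
Register before byte 4: 0x20
After XOR with byte 0xD0: 0xF0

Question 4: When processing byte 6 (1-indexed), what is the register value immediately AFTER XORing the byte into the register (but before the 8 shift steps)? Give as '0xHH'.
Answer: 0x1B

Derivation:
Register before byte 6: 0xF8
Byte 6: 0xE3
0xF8 XOR 0xE3 = 0x1B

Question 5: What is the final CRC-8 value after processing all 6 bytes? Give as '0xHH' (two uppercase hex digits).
Answer: 0x41

Derivation:
After byte 1 (0xC6): reg=0x03
After byte 2 (0x08): reg=0x31
After byte 3 (0x50): reg=0x20
After byte 4 (0xD0): reg=0xDE
After byte 5 (0x97): reg=0xF8
After byte 6 (0xE3): reg=0x41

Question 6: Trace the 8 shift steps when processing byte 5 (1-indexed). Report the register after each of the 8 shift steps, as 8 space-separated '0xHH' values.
Answer: 0x92 0x23 0x46 0x8C 0x1F 0x3E 0x7C 0xF8

Derivation:
After byte 1 (0xC6): reg=0x03
After byte 2 (0x08): reg=0x31
After byte 3 (0x50): reg=0x20
After byte 4 (0xD0): reg=0xDE
Register before byte 5: 0xDE
After XOR with byte 0x97: 0x49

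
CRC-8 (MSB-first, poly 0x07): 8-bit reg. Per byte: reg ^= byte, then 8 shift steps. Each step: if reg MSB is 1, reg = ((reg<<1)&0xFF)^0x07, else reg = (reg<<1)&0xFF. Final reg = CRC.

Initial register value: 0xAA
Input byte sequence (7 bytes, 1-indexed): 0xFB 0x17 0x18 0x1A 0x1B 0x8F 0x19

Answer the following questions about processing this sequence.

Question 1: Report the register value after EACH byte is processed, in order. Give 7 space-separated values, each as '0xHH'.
0xB0 0x7C 0x3B 0xE7 0xFA 0x4C 0xAC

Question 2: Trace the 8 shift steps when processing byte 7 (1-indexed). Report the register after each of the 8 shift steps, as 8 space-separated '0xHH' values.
Answer: 0xAA 0x53 0xA6 0x4B 0x96 0x2B 0x56 0xAC

Derivation:
After byte 1 (0xFB): reg=0xB0
After byte 2 (0x17): reg=0x7C
After byte 3 (0x18): reg=0x3B
After byte 4 (0x1A): reg=0xE7
After byte 5 (0x1B): reg=0xFA
After byte 6 (0x8F): reg=0x4C
Register before byte 7: 0x4C
After XOR with byte 0x19: 0x55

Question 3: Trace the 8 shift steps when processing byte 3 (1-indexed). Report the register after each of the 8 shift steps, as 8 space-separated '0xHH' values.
Answer: 0xC8 0x97 0x29 0x52 0xA4 0x4F 0x9E 0x3B

Derivation:
After byte 1 (0xFB): reg=0xB0
After byte 2 (0x17): reg=0x7C
Register before byte 3: 0x7C
After XOR with byte 0x18: 0x64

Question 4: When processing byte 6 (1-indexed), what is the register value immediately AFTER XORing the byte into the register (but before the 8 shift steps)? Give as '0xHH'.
Register before byte 6: 0xFA
Byte 6: 0x8F
0xFA XOR 0x8F = 0x75

Answer: 0x75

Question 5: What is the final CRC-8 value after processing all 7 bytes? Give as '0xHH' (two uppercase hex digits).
After byte 1 (0xFB): reg=0xB0
After byte 2 (0x17): reg=0x7C
After byte 3 (0x18): reg=0x3B
After byte 4 (0x1A): reg=0xE7
After byte 5 (0x1B): reg=0xFA
After byte 6 (0x8F): reg=0x4C
After byte 7 (0x19): reg=0xAC

Answer: 0xAC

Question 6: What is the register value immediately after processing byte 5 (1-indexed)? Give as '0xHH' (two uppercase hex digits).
Answer: 0xFA

Derivation:
After byte 1 (0xFB): reg=0xB0
After byte 2 (0x17): reg=0x7C
After byte 3 (0x18): reg=0x3B
After byte 4 (0x1A): reg=0xE7
After byte 5 (0x1B): reg=0xFA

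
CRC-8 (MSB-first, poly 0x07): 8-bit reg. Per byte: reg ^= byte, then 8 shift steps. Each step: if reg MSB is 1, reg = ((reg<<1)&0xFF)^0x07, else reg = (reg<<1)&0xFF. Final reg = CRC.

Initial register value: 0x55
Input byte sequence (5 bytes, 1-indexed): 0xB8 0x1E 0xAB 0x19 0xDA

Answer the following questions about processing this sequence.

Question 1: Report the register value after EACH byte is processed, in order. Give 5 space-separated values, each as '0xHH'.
0x8D 0xF0 0x86 0xD4 0x2A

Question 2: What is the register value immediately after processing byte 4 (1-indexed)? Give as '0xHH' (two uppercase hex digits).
Answer: 0xD4

Derivation:
After byte 1 (0xB8): reg=0x8D
After byte 2 (0x1E): reg=0xF0
After byte 3 (0xAB): reg=0x86
After byte 4 (0x19): reg=0xD4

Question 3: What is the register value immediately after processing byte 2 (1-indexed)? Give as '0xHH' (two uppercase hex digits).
Answer: 0xF0

Derivation:
After byte 1 (0xB8): reg=0x8D
After byte 2 (0x1E): reg=0xF0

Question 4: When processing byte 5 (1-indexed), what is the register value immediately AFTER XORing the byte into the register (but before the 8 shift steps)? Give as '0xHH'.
Register before byte 5: 0xD4
Byte 5: 0xDA
0xD4 XOR 0xDA = 0x0E

Answer: 0x0E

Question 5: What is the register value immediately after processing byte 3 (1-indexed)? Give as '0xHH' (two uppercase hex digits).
After byte 1 (0xB8): reg=0x8D
After byte 2 (0x1E): reg=0xF0
After byte 3 (0xAB): reg=0x86

Answer: 0x86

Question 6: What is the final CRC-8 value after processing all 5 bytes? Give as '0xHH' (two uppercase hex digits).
Answer: 0x2A

Derivation:
After byte 1 (0xB8): reg=0x8D
After byte 2 (0x1E): reg=0xF0
After byte 3 (0xAB): reg=0x86
After byte 4 (0x19): reg=0xD4
After byte 5 (0xDA): reg=0x2A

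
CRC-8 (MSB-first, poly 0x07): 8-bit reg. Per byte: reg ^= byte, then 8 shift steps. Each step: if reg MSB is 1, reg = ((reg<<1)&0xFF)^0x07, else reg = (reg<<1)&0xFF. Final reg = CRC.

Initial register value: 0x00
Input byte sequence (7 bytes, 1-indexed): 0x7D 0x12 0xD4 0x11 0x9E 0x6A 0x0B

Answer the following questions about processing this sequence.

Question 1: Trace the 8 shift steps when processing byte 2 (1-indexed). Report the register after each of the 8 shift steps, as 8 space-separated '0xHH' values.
After byte 1 (0x7D): reg=0x74
Register before byte 2: 0x74
After XOR with byte 0x12: 0x66

Answer: 0xCC 0x9F 0x39 0x72 0xE4 0xCF 0x99 0x35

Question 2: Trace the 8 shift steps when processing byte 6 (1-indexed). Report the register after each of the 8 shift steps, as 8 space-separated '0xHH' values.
Answer: 0xBC 0x7F 0xFE 0xFB 0xF1 0xE5 0xCD 0x9D

Derivation:
After byte 1 (0x7D): reg=0x74
After byte 2 (0x12): reg=0x35
After byte 3 (0xD4): reg=0xA9
After byte 4 (0x11): reg=0x21
After byte 5 (0x9E): reg=0x34
Register before byte 6: 0x34
After XOR with byte 0x6A: 0x5E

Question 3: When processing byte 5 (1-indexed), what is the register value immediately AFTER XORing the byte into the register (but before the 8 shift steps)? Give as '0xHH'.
Register before byte 5: 0x21
Byte 5: 0x9E
0x21 XOR 0x9E = 0xBF

Answer: 0xBF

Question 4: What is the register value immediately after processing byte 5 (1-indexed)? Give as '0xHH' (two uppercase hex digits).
After byte 1 (0x7D): reg=0x74
After byte 2 (0x12): reg=0x35
After byte 3 (0xD4): reg=0xA9
After byte 4 (0x11): reg=0x21
After byte 5 (0x9E): reg=0x34

Answer: 0x34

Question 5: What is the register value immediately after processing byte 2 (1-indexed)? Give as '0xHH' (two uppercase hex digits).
After byte 1 (0x7D): reg=0x74
After byte 2 (0x12): reg=0x35

Answer: 0x35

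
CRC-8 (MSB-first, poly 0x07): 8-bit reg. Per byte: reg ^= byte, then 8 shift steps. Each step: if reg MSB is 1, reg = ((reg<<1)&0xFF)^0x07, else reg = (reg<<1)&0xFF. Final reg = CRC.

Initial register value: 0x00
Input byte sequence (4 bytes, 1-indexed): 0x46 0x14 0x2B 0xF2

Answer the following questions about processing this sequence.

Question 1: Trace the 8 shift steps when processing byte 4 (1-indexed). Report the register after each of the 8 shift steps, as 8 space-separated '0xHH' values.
Answer: 0xB1 0x65 0xCA 0x93 0x21 0x42 0x84 0x0F

Derivation:
After byte 1 (0x46): reg=0xD5
After byte 2 (0x14): reg=0x49
After byte 3 (0x2B): reg=0x29
Register before byte 4: 0x29
After XOR with byte 0xF2: 0xDB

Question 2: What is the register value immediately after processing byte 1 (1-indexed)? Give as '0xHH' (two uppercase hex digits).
After byte 1 (0x46): reg=0xD5

Answer: 0xD5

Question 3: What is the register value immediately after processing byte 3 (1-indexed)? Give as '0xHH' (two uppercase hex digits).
Answer: 0x29

Derivation:
After byte 1 (0x46): reg=0xD5
After byte 2 (0x14): reg=0x49
After byte 3 (0x2B): reg=0x29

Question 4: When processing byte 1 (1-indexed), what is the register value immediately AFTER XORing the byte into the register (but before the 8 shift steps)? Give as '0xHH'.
Answer: 0x46

Derivation:
Register before byte 1: 0x00
Byte 1: 0x46
0x00 XOR 0x46 = 0x46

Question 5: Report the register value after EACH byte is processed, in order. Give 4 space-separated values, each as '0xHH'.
0xD5 0x49 0x29 0x0F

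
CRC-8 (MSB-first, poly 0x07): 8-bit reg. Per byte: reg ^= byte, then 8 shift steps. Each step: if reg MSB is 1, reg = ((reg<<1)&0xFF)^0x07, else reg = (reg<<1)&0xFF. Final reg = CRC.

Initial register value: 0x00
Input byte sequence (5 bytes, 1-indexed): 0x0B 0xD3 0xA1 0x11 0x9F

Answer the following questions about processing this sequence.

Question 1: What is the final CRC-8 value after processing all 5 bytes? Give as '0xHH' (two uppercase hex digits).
After byte 1 (0x0B): reg=0x31
After byte 2 (0xD3): reg=0xA0
After byte 3 (0xA1): reg=0x07
After byte 4 (0x11): reg=0x62
After byte 5 (0x9F): reg=0xFD

Answer: 0xFD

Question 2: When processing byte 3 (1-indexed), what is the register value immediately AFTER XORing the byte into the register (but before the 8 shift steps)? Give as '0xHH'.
Answer: 0x01

Derivation:
Register before byte 3: 0xA0
Byte 3: 0xA1
0xA0 XOR 0xA1 = 0x01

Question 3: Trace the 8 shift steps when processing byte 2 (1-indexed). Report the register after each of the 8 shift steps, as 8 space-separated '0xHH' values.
Answer: 0xC3 0x81 0x05 0x0A 0x14 0x28 0x50 0xA0

Derivation:
After byte 1 (0x0B): reg=0x31
Register before byte 2: 0x31
After XOR with byte 0xD3: 0xE2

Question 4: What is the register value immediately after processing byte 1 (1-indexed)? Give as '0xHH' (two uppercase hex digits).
Answer: 0x31

Derivation:
After byte 1 (0x0B): reg=0x31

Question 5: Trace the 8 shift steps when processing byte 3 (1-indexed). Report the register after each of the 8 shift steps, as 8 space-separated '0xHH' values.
Answer: 0x02 0x04 0x08 0x10 0x20 0x40 0x80 0x07

Derivation:
After byte 1 (0x0B): reg=0x31
After byte 2 (0xD3): reg=0xA0
Register before byte 3: 0xA0
After XOR with byte 0xA1: 0x01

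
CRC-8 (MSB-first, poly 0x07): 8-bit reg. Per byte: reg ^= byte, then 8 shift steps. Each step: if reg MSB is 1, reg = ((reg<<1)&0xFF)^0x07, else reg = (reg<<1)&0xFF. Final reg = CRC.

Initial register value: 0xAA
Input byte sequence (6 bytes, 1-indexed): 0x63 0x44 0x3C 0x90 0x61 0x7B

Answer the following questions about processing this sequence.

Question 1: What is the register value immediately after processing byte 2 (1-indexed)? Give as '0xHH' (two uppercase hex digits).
Answer: 0x8B

Derivation:
After byte 1 (0x63): reg=0x71
After byte 2 (0x44): reg=0x8B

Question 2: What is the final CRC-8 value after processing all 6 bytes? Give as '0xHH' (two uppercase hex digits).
After byte 1 (0x63): reg=0x71
After byte 2 (0x44): reg=0x8B
After byte 3 (0x3C): reg=0x0C
After byte 4 (0x90): reg=0xDD
After byte 5 (0x61): reg=0x3D
After byte 6 (0x7B): reg=0xD5

Answer: 0xD5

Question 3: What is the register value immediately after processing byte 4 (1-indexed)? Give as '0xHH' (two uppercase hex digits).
After byte 1 (0x63): reg=0x71
After byte 2 (0x44): reg=0x8B
After byte 3 (0x3C): reg=0x0C
After byte 4 (0x90): reg=0xDD

Answer: 0xDD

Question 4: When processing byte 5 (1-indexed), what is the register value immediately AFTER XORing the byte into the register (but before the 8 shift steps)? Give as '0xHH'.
Register before byte 5: 0xDD
Byte 5: 0x61
0xDD XOR 0x61 = 0xBC

Answer: 0xBC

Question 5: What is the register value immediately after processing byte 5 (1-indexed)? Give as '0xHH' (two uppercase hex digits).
Answer: 0x3D

Derivation:
After byte 1 (0x63): reg=0x71
After byte 2 (0x44): reg=0x8B
After byte 3 (0x3C): reg=0x0C
After byte 4 (0x90): reg=0xDD
After byte 5 (0x61): reg=0x3D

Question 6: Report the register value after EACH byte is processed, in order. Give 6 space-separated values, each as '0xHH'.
0x71 0x8B 0x0C 0xDD 0x3D 0xD5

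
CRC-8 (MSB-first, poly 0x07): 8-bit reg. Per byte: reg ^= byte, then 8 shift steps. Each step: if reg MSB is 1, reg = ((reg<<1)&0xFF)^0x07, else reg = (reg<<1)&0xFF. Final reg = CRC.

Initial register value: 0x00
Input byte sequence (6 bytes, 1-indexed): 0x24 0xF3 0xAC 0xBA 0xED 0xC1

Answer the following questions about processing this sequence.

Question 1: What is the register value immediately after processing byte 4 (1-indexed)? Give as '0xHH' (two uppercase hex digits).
Answer: 0x8C

Derivation:
After byte 1 (0x24): reg=0xFC
After byte 2 (0xF3): reg=0x2D
After byte 3 (0xAC): reg=0x8E
After byte 4 (0xBA): reg=0x8C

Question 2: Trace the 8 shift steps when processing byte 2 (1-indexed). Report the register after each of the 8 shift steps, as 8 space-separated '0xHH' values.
After byte 1 (0x24): reg=0xFC
Register before byte 2: 0xFC
After XOR with byte 0xF3: 0x0F

Answer: 0x1E 0x3C 0x78 0xF0 0xE7 0xC9 0x95 0x2D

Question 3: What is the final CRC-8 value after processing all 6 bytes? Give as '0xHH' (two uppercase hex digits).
After byte 1 (0x24): reg=0xFC
After byte 2 (0xF3): reg=0x2D
After byte 3 (0xAC): reg=0x8E
After byte 4 (0xBA): reg=0x8C
After byte 5 (0xED): reg=0x20
After byte 6 (0xC1): reg=0xA9

Answer: 0xA9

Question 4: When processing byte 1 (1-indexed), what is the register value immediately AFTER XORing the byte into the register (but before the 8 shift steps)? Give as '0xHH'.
Register before byte 1: 0x00
Byte 1: 0x24
0x00 XOR 0x24 = 0x24

Answer: 0x24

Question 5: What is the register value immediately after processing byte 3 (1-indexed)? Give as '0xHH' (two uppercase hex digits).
After byte 1 (0x24): reg=0xFC
After byte 2 (0xF3): reg=0x2D
After byte 3 (0xAC): reg=0x8E

Answer: 0x8E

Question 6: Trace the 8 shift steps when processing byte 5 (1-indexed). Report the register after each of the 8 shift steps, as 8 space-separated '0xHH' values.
After byte 1 (0x24): reg=0xFC
After byte 2 (0xF3): reg=0x2D
After byte 3 (0xAC): reg=0x8E
After byte 4 (0xBA): reg=0x8C
Register before byte 5: 0x8C
After XOR with byte 0xED: 0x61

Answer: 0xC2 0x83 0x01 0x02 0x04 0x08 0x10 0x20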